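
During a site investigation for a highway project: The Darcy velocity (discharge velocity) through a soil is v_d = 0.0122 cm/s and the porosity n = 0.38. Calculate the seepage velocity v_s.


Using v_s = v_d / n
v_s = 0.0122 / 0.38
v_s = 0.03211 cm/s


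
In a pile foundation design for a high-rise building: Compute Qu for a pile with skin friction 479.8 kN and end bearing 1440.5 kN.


Result: 1920.3 kN

Derivation:
Using Qu = Qf + Qb
Qu = 479.8 + 1440.5
Qu = 1920.3 kN


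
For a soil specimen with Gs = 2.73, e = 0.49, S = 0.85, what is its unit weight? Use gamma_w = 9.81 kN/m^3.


Result: 20.716 kN/m^3

Derivation:
Using gamma = gamma_w * (Gs + S*e) / (1 + e)
Numerator: Gs + S*e = 2.73 + 0.85*0.49 = 3.1465
Denominator: 1 + e = 1 + 0.49 = 1.49
gamma = 9.81 * 3.1465 / 1.49
gamma = 20.716 kN/m^3


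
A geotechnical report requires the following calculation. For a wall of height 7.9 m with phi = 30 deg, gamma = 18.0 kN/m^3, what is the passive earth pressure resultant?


Result: 1685.07 kN/m

Derivation:
Compute passive earth pressure coefficient:
Kp = tan^2(45 + phi/2) = tan^2(60.0) = 3
Compute passive force:
Pp = 0.5 * Kp * gamma * H^2
Pp = 0.5 * 3 * 18.0 * 7.9^2
Pp = 1685.07 kN/m


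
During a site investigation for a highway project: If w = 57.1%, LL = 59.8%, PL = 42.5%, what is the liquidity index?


First compute the plasticity index:
PI = LL - PL = 59.8 - 42.5 = 17.3
Then compute the liquidity index:
LI = (w - PL) / PI
LI = (57.1 - 42.5) / 17.3
LI = 0.844


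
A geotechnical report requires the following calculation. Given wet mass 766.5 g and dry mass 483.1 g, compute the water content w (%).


Using w = (m_wet - m_dry) / m_dry * 100
m_wet - m_dry = 766.5 - 483.1 = 283.4 g
w = 283.4 / 483.1 * 100
w = 58.66 %


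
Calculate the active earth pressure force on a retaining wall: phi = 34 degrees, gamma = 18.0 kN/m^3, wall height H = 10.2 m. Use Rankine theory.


Compute active earth pressure coefficient:
Ka = tan^2(45 - phi/2) = tan^2(28.0) = 0.282715
Compute active force:
Pa = 0.5 * Ka * gamma * H^2
Pa = 0.5 * 0.282715 * 18.0 * 10.2^2
Pa = 264.72 kN/m


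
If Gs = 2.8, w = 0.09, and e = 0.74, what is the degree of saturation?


Using S = Gs * w / e
S = 2.8 * 0.09 / 0.74
S = 0.3405


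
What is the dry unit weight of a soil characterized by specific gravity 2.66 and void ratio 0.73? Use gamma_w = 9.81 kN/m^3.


Using gamma_d = Gs * gamma_w / (1 + e)
gamma_d = 2.66 * 9.81 / (1 + 0.73)
gamma_d = 2.66 * 9.81 / 1.73
gamma_d = 15.084 kN/m^3


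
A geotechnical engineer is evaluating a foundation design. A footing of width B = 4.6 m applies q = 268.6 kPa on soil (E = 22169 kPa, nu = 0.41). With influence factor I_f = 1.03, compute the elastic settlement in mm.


Using Se = q * B * (1 - nu^2) * I_f / E
1 - nu^2 = 1 - 0.41^2 = 0.8319
Se = 268.6 * 4.6 * 0.8319 * 1.03 / 22169
Se = 0.047756 m
Convert to mm: Se = 0.047756 * 1000 = 47.756 mm


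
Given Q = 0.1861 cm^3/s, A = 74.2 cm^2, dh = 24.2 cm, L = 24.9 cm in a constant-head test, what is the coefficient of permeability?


Result: 0.002581 cm/s

Derivation:
Compute hydraulic gradient:
i = dh / L = 24.2 / 24.9 = 0.971888
Then apply Darcy's law:
k = Q / (A * i)
k = 0.1861 / (74.2 * 0.971888)
k = 0.1861 / 72.1141
k = 0.002581 cm/s


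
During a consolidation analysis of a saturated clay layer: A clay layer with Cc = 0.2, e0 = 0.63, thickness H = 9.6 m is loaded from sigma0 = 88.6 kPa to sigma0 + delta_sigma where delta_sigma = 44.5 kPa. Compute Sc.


Using Sc = Cc * H / (1 + e0) * log10((sigma0 + delta_sigma) / sigma0)
Stress ratio = (88.6 + 44.5) / 88.6 = 1.50226
log10(1.50226) = 0.176744
Cc * H / (1 + e0) = 0.2 * 9.6 / (1 + 0.63) = 1.17791
Sc = 1.17791 * 0.176744
Sc = 0.2082 m


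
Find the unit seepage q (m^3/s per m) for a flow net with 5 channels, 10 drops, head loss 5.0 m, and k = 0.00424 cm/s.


Convert k to m/s for unit consistency with H:
k = 0.00424 cm/s = 0.00424 / 100 m/s = 4.24e-05 m/s
Using q = k * H * Nf / Nd
Nf / Nd = 5 / 10 = 0.5
q = 4.24e-05 * 5.0 * 0.5
q = 0.000106 m^3/s per m


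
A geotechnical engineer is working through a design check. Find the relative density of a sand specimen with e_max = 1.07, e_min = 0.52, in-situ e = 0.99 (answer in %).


Using Dr = (e_max - e) / (e_max - e_min) * 100
e_max - e = 1.07 - 0.99 = 0.08
e_max - e_min = 1.07 - 0.52 = 0.55
Dr = 0.08 / 0.55 * 100
Dr = 14.55 %


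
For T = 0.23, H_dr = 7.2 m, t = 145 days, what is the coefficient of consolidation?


Result: 0.08223 m^2/day

Derivation:
Using cv = T * H_dr^2 / t
H_dr^2 = 7.2^2 = 51.84
cv = 0.23 * 51.84 / 145
cv = 0.08223 m^2/day


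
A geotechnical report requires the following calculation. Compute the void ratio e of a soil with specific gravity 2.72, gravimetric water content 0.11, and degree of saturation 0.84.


Using the relation e = Gs * w / S
e = 2.72 * 0.11 / 0.84
e = 0.3562


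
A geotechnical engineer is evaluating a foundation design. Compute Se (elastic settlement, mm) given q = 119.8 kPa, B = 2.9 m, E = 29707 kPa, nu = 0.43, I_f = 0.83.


Using Se = q * B * (1 - nu^2) * I_f / E
1 - nu^2 = 1 - 0.43^2 = 0.8151
Se = 119.8 * 2.9 * 0.8151 * 0.83 / 29707
Se = 0.007912 m
Convert to mm: Se = 0.007912 * 1000 = 7.912 mm


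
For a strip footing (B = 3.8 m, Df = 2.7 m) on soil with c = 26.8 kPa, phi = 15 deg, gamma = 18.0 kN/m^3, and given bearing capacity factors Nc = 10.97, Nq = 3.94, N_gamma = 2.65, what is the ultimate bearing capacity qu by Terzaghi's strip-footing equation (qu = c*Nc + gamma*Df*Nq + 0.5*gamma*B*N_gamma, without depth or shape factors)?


Result: 576.11 kPa

Derivation:
Compute qu = c*Nc + gamma*Df*Nq + 0.5*gamma*B*N_gamma
Term 1: 26.8 * 10.97 = 293.996
Term 2: 18.0 * 2.7 * 3.94 = 191.484
Term 3: 0.5 * 18.0 * 3.8 * 2.65 = 90.63
qu = 293.996 + 191.484 + 90.63
qu = 576.11 kPa


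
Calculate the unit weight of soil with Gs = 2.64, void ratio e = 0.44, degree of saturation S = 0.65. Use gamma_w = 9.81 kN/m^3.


Using gamma = gamma_w * (Gs + S*e) / (1 + e)
Numerator: Gs + S*e = 2.64 + 0.65*0.44 = 2.926
Denominator: 1 + e = 1 + 0.44 = 1.44
gamma = 9.81 * 2.926 / 1.44
gamma = 19.933 kN/m^3


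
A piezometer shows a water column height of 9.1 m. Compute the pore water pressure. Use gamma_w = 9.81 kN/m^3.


Using u = gamma_w * h_w
u = 9.81 * 9.1
u = 89.27 kPa


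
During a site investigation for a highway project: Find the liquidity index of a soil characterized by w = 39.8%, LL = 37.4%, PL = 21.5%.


Result: 1.151

Derivation:
First compute the plasticity index:
PI = LL - PL = 37.4 - 21.5 = 15.9
Then compute the liquidity index:
LI = (w - PL) / PI
LI = (39.8 - 21.5) / 15.9
LI = 1.151


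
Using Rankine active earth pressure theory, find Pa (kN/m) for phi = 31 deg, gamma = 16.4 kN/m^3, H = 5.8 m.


Result: 88.3 kN/m

Derivation:
Compute active earth pressure coefficient:
Ka = tan^2(45 - phi/2) = tan^2(29.5) = 0.320099
Compute active force:
Pa = 0.5 * Ka * gamma * H^2
Pa = 0.5 * 0.320099 * 16.4 * 5.8^2
Pa = 88.3 kN/m


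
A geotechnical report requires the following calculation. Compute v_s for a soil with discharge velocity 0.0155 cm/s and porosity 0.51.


Using v_s = v_d / n
v_s = 0.0155 / 0.51
v_s = 0.03039 cm/s


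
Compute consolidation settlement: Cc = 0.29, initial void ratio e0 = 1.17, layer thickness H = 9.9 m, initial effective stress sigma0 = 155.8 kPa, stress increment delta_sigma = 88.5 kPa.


Using Sc = Cc * H / (1 + e0) * log10((sigma0 + delta_sigma) / sigma0)
Stress ratio = (155.8 + 88.5) / 155.8 = 1.56804
log10(1.56804) = 0.195356
Cc * H / (1 + e0) = 0.29 * 9.9 / (1 + 1.17) = 1.32304
Sc = 1.32304 * 0.195356
Sc = 0.2585 m


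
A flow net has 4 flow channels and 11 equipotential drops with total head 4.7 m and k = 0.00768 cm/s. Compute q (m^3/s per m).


Convert k to m/s for unit consistency with H:
k = 0.00768 cm/s = 0.00768 / 100 m/s = 7.68e-05 m/s
Using q = k * H * Nf / Nd
Nf / Nd = 4 / 11 = 0.3636
q = 7.68e-05 * 4.7 * 0.3636
q = 0.0001313 m^3/s per m


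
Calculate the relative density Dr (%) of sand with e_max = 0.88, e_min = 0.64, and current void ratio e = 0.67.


Using Dr = (e_max - e) / (e_max - e_min) * 100
e_max - e = 0.88 - 0.67 = 0.21
e_max - e_min = 0.88 - 0.64 = 0.24
Dr = 0.21 / 0.24 * 100
Dr = 87.5 %


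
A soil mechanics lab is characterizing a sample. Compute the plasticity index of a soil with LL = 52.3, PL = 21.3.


Using PI = LL - PL
PI = 52.3 - 21.3
PI = 31.0


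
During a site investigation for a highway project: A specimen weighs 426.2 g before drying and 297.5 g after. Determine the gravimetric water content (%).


Using w = (m_wet - m_dry) / m_dry * 100
m_wet - m_dry = 426.2 - 297.5 = 128.7 g
w = 128.7 / 297.5 * 100
w = 43.26 %


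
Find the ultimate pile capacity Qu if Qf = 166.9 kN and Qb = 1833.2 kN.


Result: 2000.1 kN

Derivation:
Using Qu = Qf + Qb
Qu = 166.9 + 1833.2
Qu = 2000.1 kN


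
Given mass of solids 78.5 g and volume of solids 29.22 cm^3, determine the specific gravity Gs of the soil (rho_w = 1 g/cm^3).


Result: 2.687

Derivation:
Using Gs = m_s / (V_s * rho_w)
Since rho_w = 1 g/cm^3:
Gs = 78.5 / 29.22
Gs = 2.687


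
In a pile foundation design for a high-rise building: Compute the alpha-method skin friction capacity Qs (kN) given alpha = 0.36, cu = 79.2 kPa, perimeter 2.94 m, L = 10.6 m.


Result: 888.55 kN

Derivation:
Using Qs = alpha * cu * perimeter * L
Qs = 0.36 * 79.2 * 2.94 * 10.6
Qs = 888.55 kN


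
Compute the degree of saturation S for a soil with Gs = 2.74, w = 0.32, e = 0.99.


Using S = Gs * w / e
S = 2.74 * 0.32 / 0.99
S = 0.8857


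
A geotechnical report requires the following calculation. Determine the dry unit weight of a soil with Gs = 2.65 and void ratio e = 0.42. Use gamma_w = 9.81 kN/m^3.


Using gamma_d = Gs * gamma_w / (1 + e)
gamma_d = 2.65 * 9.81 / (1 + 0.42)
gamma_d = 2.65 * 9.81 / 1.42
gamma_d = 18.307 kN/m^3


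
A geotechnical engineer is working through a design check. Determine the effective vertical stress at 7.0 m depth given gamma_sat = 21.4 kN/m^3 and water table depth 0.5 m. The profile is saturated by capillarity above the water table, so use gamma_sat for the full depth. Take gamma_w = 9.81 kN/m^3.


Total stress = gamma_sat * depth
sigma = 21.4 * 7.0 = 149.8 kPa
Pore water pressure u = gamma_w * (depth - d_wt)
u = 9.81 * (7.0 - 0.5) = 63.765 kPa
Effective stress = sigma - u
sigma' = 149.8 - 63.765 = 86.04 kPa


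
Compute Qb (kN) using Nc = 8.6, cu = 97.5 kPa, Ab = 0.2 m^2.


Using Qb = Nc * cu * Ab
Qb = 8.6 * 97.5 * 0.2
Qb = 167.7 kN


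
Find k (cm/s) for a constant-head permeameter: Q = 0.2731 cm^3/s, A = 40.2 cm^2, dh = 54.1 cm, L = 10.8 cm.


Compute hydraulic gradient:
i = dh / L = 54.1 / 10.8 = 5.00926
Then apply Darcy's law:
k = Q / (A * i)
k = 0.2731 / (40.2 * 5.00926)
k = 0.2731 / 201.372
k = 0.001356 cm/s


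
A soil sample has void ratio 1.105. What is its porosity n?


Using the relation n = e / (1 + e)
n = 1.105 / (1 + 1.105)
n = 1.105 / 2.105
n = 0.5249


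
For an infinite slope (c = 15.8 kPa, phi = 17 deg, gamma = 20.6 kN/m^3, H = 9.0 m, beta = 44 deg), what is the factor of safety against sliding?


Using Fs = c / (gamma*H*sin(beta)*cos(beta)) + tan(phi)/tan(beta)
Cohesion contribution = 15.8 / (20.6*9.0*sin(44)*cos(44))
Cohesion contribution = 0.170546
Friction contribution = tan(17)/tan(44) = 0.316593
Fs = 0.170546 + 0.316593
Fs = 0.487


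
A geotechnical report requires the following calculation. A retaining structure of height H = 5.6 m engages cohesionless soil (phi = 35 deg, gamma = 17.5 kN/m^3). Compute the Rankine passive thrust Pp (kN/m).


Compute passive earth pressure coefficient:
Kp = tan^2(45 + phi/2) = tan^2(62.5) = 3.690172
Compute passive force:
Pp = 0.5 * Kp * gamma * H^2
Pp = 0.5 * 3.690172 * 17.5 * 5.6^2
Pp = 1012.58 kN/m


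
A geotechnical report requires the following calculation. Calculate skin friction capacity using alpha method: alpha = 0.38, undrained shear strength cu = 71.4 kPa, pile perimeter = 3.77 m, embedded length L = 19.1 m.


Using Qs = alpha * cu * perimeter * L
Qs = 0.38 * 71.4 * 3.77 * 19.1
Qs = 1953.69 kN


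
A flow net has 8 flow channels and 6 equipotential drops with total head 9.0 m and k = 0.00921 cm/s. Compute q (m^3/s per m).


Convert k to m/s for unit consistency with H:
k = 0.00921 cm/s = 0.00921 / 100 m/s = 9.21e-05 m/s
Using q = k * H * Nf / Nd
Nf / Nd = 8 / 6 = 1.3333
q = 9.21e-05 * 9.0 * 1.3333
q = 0.001105 m^3/s per m


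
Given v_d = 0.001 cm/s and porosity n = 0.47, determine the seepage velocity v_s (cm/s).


Using v_s = v_d / n
v_s = 0.001 / 0.47
v_s = 0.00213 cm/s


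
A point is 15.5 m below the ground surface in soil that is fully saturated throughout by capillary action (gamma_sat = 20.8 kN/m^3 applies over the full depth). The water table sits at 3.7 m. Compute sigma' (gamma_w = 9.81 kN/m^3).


Result: 206.64 kPa

Derivation:
Total stress = gamma_sat * depth
sigma = 20.8 * 15.5 = 322.4 kPa
Pore water pressure u = gamma_w * (depth - d_wt)
u = 9.81 * (15.5 - 3.7) = 115.758 kPa
Effective stress = sigma - u
sigma' = 322.4 - 115.758 = 206.64 kPa


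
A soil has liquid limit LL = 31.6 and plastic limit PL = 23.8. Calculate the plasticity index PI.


Using PI = LL - PL
PI = 31.6 - 23.8
PI = 7.8


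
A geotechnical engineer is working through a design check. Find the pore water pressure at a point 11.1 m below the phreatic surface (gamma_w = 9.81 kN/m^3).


Result: 108.89 kPa

Derivation:
Using u = gamma_w * h_w
u = 9.81 * 11.1
u = 108.89 kPa


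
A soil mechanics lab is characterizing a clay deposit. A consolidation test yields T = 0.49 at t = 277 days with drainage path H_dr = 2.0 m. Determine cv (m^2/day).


Using cv = T * H_dr^2 / t
H_dr^2 = 2.0^2 = 4.0
cv = 0.49 * 4.0 / 277
cv = 0.00708 m^2/day


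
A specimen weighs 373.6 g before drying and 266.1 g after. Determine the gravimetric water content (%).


Using w = (m_wet - m_dry) / m_dry * 100
m_wet - m_dry = 373.6 - 266.1 = 107.5 g
w = 107.5 / 266.1 * 100
w = 40.4 %


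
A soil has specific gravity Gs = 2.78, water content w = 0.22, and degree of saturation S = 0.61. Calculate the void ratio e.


Using the relation e = Gs * w / S
e = 2.78 * 0.22 / 0.61
e = 1.0026


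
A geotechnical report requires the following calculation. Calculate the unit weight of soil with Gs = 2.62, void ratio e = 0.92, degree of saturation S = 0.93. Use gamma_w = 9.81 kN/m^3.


Result: 17.758 kN/m^3

Derivation:
Using gamma = gamma_w * (Gs + S*e) / (1 + e)
Numerator: Gs + S*e = 2.62 + 0.93*0.92 = 3.4756
Denominator: 1 + e = 1 + 0.92 = 1.92
gamma = 9.81 * 3.4756 / 1.92
gamma = 17.758 kN/m^3


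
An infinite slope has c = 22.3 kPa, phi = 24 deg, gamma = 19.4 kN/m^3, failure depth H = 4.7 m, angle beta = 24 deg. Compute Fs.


Result: 1.658

Derivation:
Using Fs = c / (gamma*H*sin(beta)*cos(beta)) + tan(phi)/tan(beta)
Cohesion contribution = 22.3 / (19.4*4.7*sin(24)*cos(24))
Cohesion contribution = 0.658206
Friction contribution = tan(24)/tan(24) = 1
Fs = 0.658206 + 1
Fs = 1.658


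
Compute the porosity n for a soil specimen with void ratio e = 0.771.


Using the relation n = e / (1 + e)
n = 0.771 / (1 + 0.771)
n = 0.771 / 1.771
n = 0.4353


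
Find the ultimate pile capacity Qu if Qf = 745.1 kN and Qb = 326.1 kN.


Result: 1071.2 kN

Derivation:
Using Qu = Qf + Qb
Qu = 745.1 + 326.1
Qu = 1071.2 kN


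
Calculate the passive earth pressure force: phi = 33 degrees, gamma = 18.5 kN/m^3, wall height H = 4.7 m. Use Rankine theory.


Compute passive earth pressure coefficient:
Kp = tan^2(45 + phi/2) = tan^2(61.5) = 3.39212
Compute passive force:
Pp = 0.5 * Kp * gamma * H^2
Pp = 0.5 * 3.39212 * 18.5 * 4.7^2
Pp = 693.12 kN/m


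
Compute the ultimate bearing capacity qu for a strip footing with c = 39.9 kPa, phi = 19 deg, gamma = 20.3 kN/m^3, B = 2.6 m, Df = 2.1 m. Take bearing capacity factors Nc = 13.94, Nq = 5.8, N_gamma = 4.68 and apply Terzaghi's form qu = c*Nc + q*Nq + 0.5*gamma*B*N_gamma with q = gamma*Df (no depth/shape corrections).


Compute qu = c*Nc + gamma*Df*Nq + 0.5*gamma*B*N_gamma
Term 1: 39.9 * 13.94 = 556.206
Term 2: 20.3 * 2.1 * 5.8 = 247.254
Term 3: 0.5 * 20.3 * 2.6 * 4.68 = 123.5052
qu = 556.206 + 247.254 + 123.5052
qu = 926.97 kPa


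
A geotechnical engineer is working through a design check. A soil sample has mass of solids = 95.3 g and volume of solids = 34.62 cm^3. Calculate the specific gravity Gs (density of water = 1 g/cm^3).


Result: 2.753

Derivation:
Using Gs = m_s / (V_s * rho_w)
Since rho_w = 1 g/cm^3:
Gs = 95.3 / 34.62
Gs = 2.753


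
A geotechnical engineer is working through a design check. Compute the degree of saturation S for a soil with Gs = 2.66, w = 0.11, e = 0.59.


Result: 0.4959

Derivation:
Using S = Gs * w / e
S = 2.66 * 0.11 / 0.59
S = 0.4959


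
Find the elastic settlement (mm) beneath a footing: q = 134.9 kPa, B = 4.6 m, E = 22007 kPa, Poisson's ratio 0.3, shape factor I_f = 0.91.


Using Se = q * B * (1 - nu^2) * I_f / E
1 - nu^2 = 1 - 0.3^2 = 0.91
Se = 134.9 * 4.6 * 0.91 * 0.91 / 22007
Se = 0.023350 m
Convert to mm: Se = 0.023350 * 1000 = 23.35 mm


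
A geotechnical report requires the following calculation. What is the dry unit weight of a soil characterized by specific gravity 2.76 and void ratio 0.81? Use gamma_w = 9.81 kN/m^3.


Result: 14.959 kN/m^3

Derivation:
Using gamma_d = Gs * gamma_w / (1 + e)
gamma_d = 2.76 * 9.81 / (1 + 0.81)
gamma_d = 2.76 * 9.81 / 1.81
gamma_d = 14.959 kN/m^3


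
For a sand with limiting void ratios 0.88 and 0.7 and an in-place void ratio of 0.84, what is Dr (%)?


Using Dr = (e_max - e) / (e_max - e_min) * 100
e_max - e = 0.88 - 0.84 = 0.04
e_max - e_min = 0.88 - 0.7 = 0.18
Dr = 0.04 / 0.18 * 100
Dr = 22.22 %


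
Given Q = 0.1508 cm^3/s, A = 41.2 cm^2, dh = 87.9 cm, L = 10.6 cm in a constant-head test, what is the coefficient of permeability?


Compute hydraulic gradient:
i = dh / L = 87.9 / 10.6 = 8.29245
Then apply Darcy's law:
k = Q / (A * i)
k = 0.1508 / (41.2 * 8.29245)
k = 0.1508 / 341.649
k = 0.000441 cm/s


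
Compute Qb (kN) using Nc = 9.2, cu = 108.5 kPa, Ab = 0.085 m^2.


Using Qb = Nc * cu * Ab
Qb = 9.2 * 108.5 * 0.085
Qb = 84.85 kN


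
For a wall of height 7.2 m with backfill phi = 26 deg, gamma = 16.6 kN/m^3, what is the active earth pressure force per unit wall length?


Result: 168.0 kN/m

Derivation:
Compute active earth pressure coefficient:
Ka = tan^2(45 - phi/2) = tan^2(32.0) = 0.390462
Compute active force:
Pa = 0.5 * Ka * gamma * H^2
Pa = 0.5 * 0.390462 * 16.6 * 7.2^2
Pa = 168.0 kN/m


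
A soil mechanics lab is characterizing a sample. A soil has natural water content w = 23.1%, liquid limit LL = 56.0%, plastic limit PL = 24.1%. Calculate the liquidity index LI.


Result: -0.031

Derivation:
First compute the plasticity index:
PI = LL - PL = 56.0 - 24.1 = 31.9
Then compute the liquidity index:
LI = (w - PL) / PI
LI = (23.1 - 24.1) / 31.9
LI = -0.031


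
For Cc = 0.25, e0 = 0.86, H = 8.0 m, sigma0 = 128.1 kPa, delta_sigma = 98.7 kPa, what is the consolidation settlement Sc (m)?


Using Sc = Cc * H / (1 + e0) * log10((sigma0 + delta_sigma) / sigma0)
Stress ratio = (128.1 + 98.7) / 128.1 = 1.77049
log10(1.77049) = 0.248094
Cc * H / (1 + e0) = 0.25 * 8.0 / (1 + 0.86) = 1.07527
Sc = 1.07527 * 0.248094
Sc = 0.2668 m


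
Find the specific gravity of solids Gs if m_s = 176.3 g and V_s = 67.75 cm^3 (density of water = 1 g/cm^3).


Using Gs = m_s / (V_s * rho_w)
Since rho_w = 1 g/cm^3:
Gs = 176.3 / 67.75
Gs = 2.602


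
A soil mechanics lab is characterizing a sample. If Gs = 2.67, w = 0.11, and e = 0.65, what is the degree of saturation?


Using S = Gs * w / e
S = 2.67 * 0.11 / 0.65
S = 0.4518


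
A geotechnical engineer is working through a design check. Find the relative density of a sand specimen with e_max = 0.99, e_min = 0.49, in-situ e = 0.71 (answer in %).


Result: 56.0 %

Derivation:
Using Dr = (e_max - e) / (e_max - e_min) * 100
e_max - e = 0.99 - 0.71 = 0.28
e_max - e_min = 0.99 - 0.49 = 0.5
Dr = 0.28 / 0.5 * 100
Dr = 56.0 %


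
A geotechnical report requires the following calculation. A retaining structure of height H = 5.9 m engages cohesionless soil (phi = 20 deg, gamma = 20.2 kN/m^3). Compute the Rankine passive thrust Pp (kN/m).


Compute passive earth pressure coefficient:
Kp = tan^2(45 + phi/2) = tan^2(55.0) = 2.039607
Compute passive force:
Pp = 0.5 * Kp * gamma * H^2
Pp = 0.5 * 2.039607 * 20.2 * 5.9^2
Pp = 717.09 kN/m


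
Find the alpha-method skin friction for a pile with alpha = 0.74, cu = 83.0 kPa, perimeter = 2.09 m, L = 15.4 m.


Using Qs = alpha * cu * perimeter * L
Qs = 0.74 * 83.0 * 2.09 * 15.4
Qs = 1976.86 kN


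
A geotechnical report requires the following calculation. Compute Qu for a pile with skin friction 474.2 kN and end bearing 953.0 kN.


Result: 1427.2 kN

Derivation:
Using Qu = Qf + Qb
Qu = 474.2 + 953.0
Qu = 1427.2 kN


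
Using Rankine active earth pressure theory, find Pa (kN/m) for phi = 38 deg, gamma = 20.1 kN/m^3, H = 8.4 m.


Compute active earth pressure coefficient:
Ka = tan^2(45 - phi/2) = tan^2(26.0) = 0.237883
Compute active force:
Pa = 0.5 * Ka * gamma * H^2
Pa = 0.5 * 0.237883 * 20.1 * 8.4^2
Pa = 168.69 kN/m


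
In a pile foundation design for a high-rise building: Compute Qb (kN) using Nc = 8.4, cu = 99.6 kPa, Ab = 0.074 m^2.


Using Qb = Nc * cu * Ab
Qb = 8.4 * 99.6 * 0.074
Qb = 61.91 kN


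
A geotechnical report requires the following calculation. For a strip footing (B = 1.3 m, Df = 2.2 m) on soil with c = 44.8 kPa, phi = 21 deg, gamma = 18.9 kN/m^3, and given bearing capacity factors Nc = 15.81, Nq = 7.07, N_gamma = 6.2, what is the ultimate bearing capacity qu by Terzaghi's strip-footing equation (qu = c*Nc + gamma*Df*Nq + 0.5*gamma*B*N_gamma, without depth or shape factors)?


Result: 1078.43 kPa

Derivation:
Compute qu = c*Nc + gamma*Df*Nq + 0.5*gamma*B*N_gamma
Term 1: 44.8 * 15.81 = 708.288
Term 2: 18.9 * 2.2 * 7.07 = 293.9706
Term 3: 0.5 * 18.9 * 1.3 * 6.2 = 76.167
qu = 708.288 + 293.9706 + 76.167
qu = 1078.43 kPa


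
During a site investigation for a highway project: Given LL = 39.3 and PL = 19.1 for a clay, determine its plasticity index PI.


Using PI = LL - PL
PI = 39.3 - 19.1
PI = 20.2


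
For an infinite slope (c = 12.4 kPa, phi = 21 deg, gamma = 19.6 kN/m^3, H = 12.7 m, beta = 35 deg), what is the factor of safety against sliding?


Result: 0.654

Derivation:
Using Fs = c / (gamma*H*sin(beta)*cos(beta)) + tan(phi)/tan(beta)
Cohesion contribution = 12.4 / (19.6*12.7*sin(35)*cos(35))
Cohesion contribution = 0.106024
Friction contribution = tan(21)/tan(35) = 0.548215
Fs = 0.106024 + 0.548215
Fs = 0.654


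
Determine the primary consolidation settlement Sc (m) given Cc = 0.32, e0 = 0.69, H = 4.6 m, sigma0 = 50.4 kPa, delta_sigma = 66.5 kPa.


Result: 0.3183 m

Derivation:
Using Sc = Cc * H / (1 + e0) * log10((sigma0 + delta_sigma) / sigma0)
Stress ratio = (50.4 + 66.5) / 50.4 = 2.31944
log10(2.31944) = 0.365384
Cc * H / (1 + e0) = 0.32 * 4.6 / (1 + 0.69) = 0.871006
Sc = 0.871006 * 0.365384
Sc = 0.3183 m


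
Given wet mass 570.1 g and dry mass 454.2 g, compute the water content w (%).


Result: 25.52 %

Derivation:
Using w = (m_wet - m_dry) / m_dry * 100
m_wet - m_dry = 570.1 - 454.2 = 115.9 g
w = 115.9 / 454.2 * 100
w = 25.52 %


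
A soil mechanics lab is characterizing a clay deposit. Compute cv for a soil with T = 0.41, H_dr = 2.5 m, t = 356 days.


Using cv = T * H_dr^2 / t
H_dr^2 = 2.5^2 = 6.25
cv = 0.41 * 6.25 / 356
cv = 0.0072 m^2/day


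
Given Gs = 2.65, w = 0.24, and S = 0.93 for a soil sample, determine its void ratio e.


Result: 0.6839

Derivation:
Using the relation e = Gs * w / S
e = 2.65 * 0.24 / 0.93
e = 0.6839


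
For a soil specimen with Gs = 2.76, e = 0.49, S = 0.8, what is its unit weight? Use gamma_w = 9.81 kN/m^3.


Using gamma = gamma_w * (Gs + S*e) / (1 + e)
Numerator: Gs + S*e = 2.76 + 0.8*0.49 = 3.152
Denominator: 1 + e = 1 + 0.49 = 1.49
gamma = 9.81 * 3.152 / 1.49
gamma = 20.752 kN/m^3


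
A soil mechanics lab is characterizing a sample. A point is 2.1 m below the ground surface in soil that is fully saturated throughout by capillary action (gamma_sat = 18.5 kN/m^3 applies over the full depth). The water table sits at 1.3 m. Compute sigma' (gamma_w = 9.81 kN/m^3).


Result: 31.0 kPa

Derivation:
Total stress = gamma_sat * depth
sigma = 18.5 * 2.1 = 38.85 kPa
Pore water pressure u = gamma_w * (depth - d_wt)
u = 9.81 * (2.1 - 1.3) = 7.848 kPa
Effective stress = sigma - u
sigma' = 38.85 - 7.848 = 31.0 kPa


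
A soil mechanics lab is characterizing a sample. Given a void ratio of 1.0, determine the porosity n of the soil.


Using the relation n = e / (1 + e)
n = 1.0 / (1 + 1.0)
n = 1.0 / 2.0
n = 0.5


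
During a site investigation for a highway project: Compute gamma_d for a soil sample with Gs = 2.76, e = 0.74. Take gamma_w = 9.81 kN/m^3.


Using gamma_d = Gs * gamma_w / (1 + e)
gamma_d = 2.76 * 9.81 / (1 + 0.74)
gamma_d = 2.76 * 9.81 / 1.74
gamma_d = 15.561 kN/m^3


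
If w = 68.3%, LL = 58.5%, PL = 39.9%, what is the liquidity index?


Result: 1.527

Derivation:
First compute the plasticity index:
PI = LL - PL = 58.5 - 39.9 = 18.6
Then compute the liquidity index:
LI = (w - PL) / PI
LI = (68.3 - 39.9) / 18.6
LI = 1.527


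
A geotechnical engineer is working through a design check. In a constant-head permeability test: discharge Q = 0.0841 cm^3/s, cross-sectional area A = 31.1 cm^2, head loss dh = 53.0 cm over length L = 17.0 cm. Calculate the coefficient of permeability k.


Compute hydraulic gradient:
i = dh / L = 53.0 / 17.0 = 3.11765
Then apply Darcy's law:
k = Q / (A * i)
k = 0.0841 / (31.1 * 3.11765)
k = 0.0841 / 96.9588
k = 0.000867 cm/s


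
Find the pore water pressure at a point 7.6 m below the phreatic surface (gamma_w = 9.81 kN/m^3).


Using u = gamma_w * h_w
u = 9.81 * 7.6
u = 74.56 kPa


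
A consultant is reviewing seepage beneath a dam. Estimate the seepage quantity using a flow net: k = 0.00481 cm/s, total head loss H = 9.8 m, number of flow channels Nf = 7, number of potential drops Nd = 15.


Convert k to m/s for unit consistency with H:
k = 0.00481 cm/s = 0.00481 / 100 m/s = 4.81e-05 m/s
Using q = k * H * Nf / Nd
Nf / Nd = 7 / 15 = 0.4667
q = 4.81e-05 * 9.8 * 0.4667
q = 0.00022 m^3/s per m


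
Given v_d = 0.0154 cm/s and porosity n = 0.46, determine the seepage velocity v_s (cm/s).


Result: 0.03348 cm/s

Derivation:
Using v_s = v_d / n
v_s = 0.0154 / 0.46
v_s = 0.03348 cm/s


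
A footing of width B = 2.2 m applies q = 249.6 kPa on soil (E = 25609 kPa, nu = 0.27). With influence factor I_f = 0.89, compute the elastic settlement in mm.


Using Se = q * B * (1 - nu^2) * I_f / E
1 - nu^2 = 1 - 0.27^2 = 0.9271
Se = 249.6 * 2.2 * 0.9271 * 0.89 / 25609
Se = 0.017693 m
Convert to mm: Se = 0.017693 * 1000 = 17.693 mm


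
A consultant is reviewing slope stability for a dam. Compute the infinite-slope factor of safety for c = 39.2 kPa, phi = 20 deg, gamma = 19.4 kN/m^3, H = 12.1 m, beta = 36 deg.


Using Fs = c / (gamma*H*sin(beta)*cos(beta)) + tan(phi)/tan(beta)
Cohesion contribution = 39.2 / (19.4*12.1*sin(36)*cos(36))
Cohesion contribution = 0.351174
Friction contribution = tan(20)/tan(36) = 0.500962
Fs = 0.351174 + 0.500962
Fs = 0.852


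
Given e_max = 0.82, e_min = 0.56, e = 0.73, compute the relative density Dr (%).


Result: 34.62 %

Derivation:
Using Dr = (e_max - e) / (e_max - e_min) * 100
e_max - e = 0.82 - 0.73 = 0.09
e_max - e_min = 0.82 - 0.56 = 0.26
Dr = 0.09 / 0.26 * 100
Dr = 34.62 %


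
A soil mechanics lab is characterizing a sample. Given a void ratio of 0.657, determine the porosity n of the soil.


Using the relation n = e / (1 + e)
n = 0.657 / (1 + 0.657)
n = 0.657 / 1.657
n = 0.3965


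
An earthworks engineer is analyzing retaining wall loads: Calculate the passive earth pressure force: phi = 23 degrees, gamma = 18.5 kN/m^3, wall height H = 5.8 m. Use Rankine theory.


Result: 710.28 kN/m

Derivation:
Compute passive earth pressure coefficient:
Kp = tan^2(45 + phi/2) = tan^2(56.5) = 2.282623
Compute passive force:
Pp = 0.5 * Kp * gamma * H^2
Pp = 0.5 * 2.282623 * 18.5 * 5.8^2
Pp = 710.28 kN/m


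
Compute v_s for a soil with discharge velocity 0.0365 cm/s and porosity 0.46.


Using v_s = v_d / n
v_s = 0.0365 / 0.46
v_s = 0.07935 cm/s


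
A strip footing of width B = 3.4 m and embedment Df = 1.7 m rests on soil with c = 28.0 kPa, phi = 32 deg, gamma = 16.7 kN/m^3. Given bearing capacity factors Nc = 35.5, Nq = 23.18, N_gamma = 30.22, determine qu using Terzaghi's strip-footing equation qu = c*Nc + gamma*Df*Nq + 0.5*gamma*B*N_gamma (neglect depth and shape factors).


Compute qu = c*Nc + gamma*Df*Nq + 0.5*gamma*B*N_gamma
Term 1: 28.0 * 35.5 = 994.0
Term 2: 16.7 * 1.7 * 23.18 = 658.0802
Term 3: 0.5 * 16.7 * 3.4 * 30.22 = 857.9458
qu = 994.0 + 658.0802 + 857.9458
qu = 2510.03 kPa


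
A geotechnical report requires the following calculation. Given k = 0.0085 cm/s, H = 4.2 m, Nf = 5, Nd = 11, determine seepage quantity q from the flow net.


Result: 0.0001623 m^3/s per m

Derivation:
Convert k to m/s for unit consistency with H:
k = 0.0085 cm/s = 0.0085 / 100 m/s = 8.5e-05 m/s
Using q = k * H * Nf / Nd
Nf / Nd = 5 / 11 = 0.4545
q = 8.5e-05 * 4.2 * 0.4545
q = 0.0001623 m^3/s per m


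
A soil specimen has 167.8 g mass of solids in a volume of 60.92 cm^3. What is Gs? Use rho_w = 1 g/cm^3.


Using Gs = m_s / (V_s * rho_w)
Since rho_w = 1 g/cm^3:
Gs = 167.8 / 60.92
Gs = 2.754


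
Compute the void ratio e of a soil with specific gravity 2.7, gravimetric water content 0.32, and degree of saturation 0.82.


Using the relation e = Gs * w / S
e = 2.7 * 0.32 / 0.82
e = 1.0537


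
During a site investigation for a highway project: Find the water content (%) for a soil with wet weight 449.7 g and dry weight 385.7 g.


Result: 16.59 %

Derivation:
Using w = (m_wet - m_dry) / m_dry * 100
m_wet - m_dry = 449.7 - 385.7 = 64.0 g
w = 64.0 / 385.7 * 100
w = 16.59 %


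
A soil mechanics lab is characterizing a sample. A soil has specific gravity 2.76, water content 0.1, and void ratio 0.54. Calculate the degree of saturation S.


Result: 0.5111

Derivation:
Using S = Gs * w / e
S = 2.76 * 0.1 / 0.54
S = 0.5111


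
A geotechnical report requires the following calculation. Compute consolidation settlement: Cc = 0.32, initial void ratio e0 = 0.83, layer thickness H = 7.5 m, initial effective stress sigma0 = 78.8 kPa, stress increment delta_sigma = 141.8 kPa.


Using Sc = Cc * H / (1 + e0) * log10((sigma0 + delta_sigma) / sigma0)
Stress ratio = (78.8 + 141.8) / 78.8 = 2.79949
log10(2.79949) = 0.447079
Cc * H / (1 + e0) = 0.32 * 7.5 / (1 + 0.83) = 1.31148
Sc = 1.31148 * 0.447079
Sc = 0.5863 m


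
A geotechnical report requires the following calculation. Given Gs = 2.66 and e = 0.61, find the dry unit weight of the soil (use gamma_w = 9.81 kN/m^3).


Using gamma_d = Gs * gamma_w / (1 + e)
gamma_d = 2.66 * 9.81 / (1 + 0.61)
gamma_d = 2.66 * 9.81 / 1.61
gamma_d = 16.208 kN/m^3


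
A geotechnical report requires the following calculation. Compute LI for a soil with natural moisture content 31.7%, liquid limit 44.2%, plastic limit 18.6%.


First compute the plasticity index:
PI = LL - PL = 44.2 - 18.6 = 25.6
Then compute the liquidity index:
LI = (w - PL) / PI
LI = (31.7 - 18.6) / 25.6
LI = 0.512


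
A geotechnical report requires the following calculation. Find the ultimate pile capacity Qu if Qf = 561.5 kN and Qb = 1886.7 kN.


Using Qu = Qf + Qb
Qu = 561.5 + 1886.7
Qu = 2448.2 kN


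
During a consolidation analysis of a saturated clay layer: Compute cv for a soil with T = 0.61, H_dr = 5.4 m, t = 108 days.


Result: 0.1647 m^2/day

Derivation:
Using cv = T * H_dr^2 / t
H_dr^2 = 5.4^2 = 29.16
cv = 0.61 * 29.16 / 108
cv = 0.1647 m^2/day


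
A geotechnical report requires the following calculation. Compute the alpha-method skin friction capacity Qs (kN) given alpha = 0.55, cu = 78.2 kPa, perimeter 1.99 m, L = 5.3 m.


Using Qs = alpha * cu * perimeter * L
Qs = 0.55 * 78.2 * 1.99 * 5.3
Qs = 453.63 kN


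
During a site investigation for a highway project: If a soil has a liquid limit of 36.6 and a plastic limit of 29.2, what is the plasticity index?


Result: 7.4

Derivation:
Using PI = LL - PL
PI = 36.6 - 29.2
PI = 7.4


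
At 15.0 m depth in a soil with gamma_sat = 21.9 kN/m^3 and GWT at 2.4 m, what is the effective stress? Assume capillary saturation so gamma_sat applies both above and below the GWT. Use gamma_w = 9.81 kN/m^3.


Total stress = gamma_sat * depth
sigma = 21.9 * 15.0 = 328.5 kPa
Pore water pressure u = gamma_w * (depth - d_wt)
u = 9.81 * (15.0 - 2.4) = 123.606 kPa
Effective stress = sigma - u
sigma' = 328.5 - 123.606 = 204.89 kPa


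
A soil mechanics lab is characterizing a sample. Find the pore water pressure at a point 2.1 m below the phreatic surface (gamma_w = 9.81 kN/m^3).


Using u = gamma_w * h_w
u = 9.81 * 2.1
u = 20.6 kPa


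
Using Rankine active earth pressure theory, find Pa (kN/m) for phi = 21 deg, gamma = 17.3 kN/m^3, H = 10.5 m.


Compute active earth pressure coefficient:
Ka = tan^2(45 - phi/2) = tan^2(34.5) = 0.472355
Compute active force:
Pa = 0.5 * Ka * gamma * H^2
Pa = 0.5 * 0.472355 * 17.3 * 10.5^2
Pa = 450.47 kN/m


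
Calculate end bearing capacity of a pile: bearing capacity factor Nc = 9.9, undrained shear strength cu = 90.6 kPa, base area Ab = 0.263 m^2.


Using Qb = Nc * cu * Ab
Qb = 9.9 * 90.6 * 0.263
Qb = 235.9 kN


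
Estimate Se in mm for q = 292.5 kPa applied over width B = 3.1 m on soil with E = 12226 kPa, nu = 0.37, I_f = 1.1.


Using Se = q * B * (1 - nu^2) * I_f / E
1 - nu^2 = 1 - 0.37^2 = 0.8631
Se = 292.5 * 3.1 * 0.8631 * 1.1 / 12226
Se = 0.070414 m
Convert to mm: Se = 0.070414 * 1000 = 70.414 mm


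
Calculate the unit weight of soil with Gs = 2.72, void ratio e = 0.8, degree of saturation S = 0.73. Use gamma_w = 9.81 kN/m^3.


Using gamma = gamma_w * (Gs + S*e) / (1 + e)
Numerator: Gs + S*e = 2.72 + 0.73*0.8 = 3.304
Denominator: 1 + e = 1 + 0.8 = 1.8
gamma = 9.81 * 3.304 / 1.8
gamma = 18.007 kN/m^3


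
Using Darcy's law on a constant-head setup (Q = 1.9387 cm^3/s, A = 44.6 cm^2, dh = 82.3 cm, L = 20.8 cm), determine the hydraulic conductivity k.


Result: 0.010986 cm/s

Derivation:
Compute hydraulic gradient:
i = dh / L = 82.3 / 20.8 = 3.95673
Then apply Darcy's law:
k = Q / (A * i)
k = 1.9387 / (44.6 * 3.95673)
k = 1.9387 / 176.47
k = 0.010986 cm/s


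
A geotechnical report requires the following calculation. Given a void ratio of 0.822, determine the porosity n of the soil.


Using the relation n = e / (1 + e)
n = 0.822 / (1 + 0.822)
n = 0.822 / 1.822
n = 0.4512


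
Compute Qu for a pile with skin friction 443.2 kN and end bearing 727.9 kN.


Using Qu = Qf + Qb
Qu = 443.2 + 727.9
Qu = 1171.1 kN


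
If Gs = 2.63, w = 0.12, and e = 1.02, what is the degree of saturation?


Using S = Gs * w / e
S = 2.63 * 0.12 / 1.02
S = 0.3094


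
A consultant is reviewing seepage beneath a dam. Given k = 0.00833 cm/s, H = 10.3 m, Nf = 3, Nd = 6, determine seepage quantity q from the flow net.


Convert k to m/s for unit consistency with H:
k = 0.00833 cm/s = 0.00833 / 100 m/s = 8.33e-05 m/s
Using q = k * H * Nf / Nd
Nf / Nd = 3 / 6 = 0.5
q = 8.33e-05 * 10.3 * 0.5
q = 0.000429 m^3/s per m


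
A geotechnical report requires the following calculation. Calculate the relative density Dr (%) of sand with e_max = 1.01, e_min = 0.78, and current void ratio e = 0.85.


Using Dr = (e_max - e) / (e_max - e_min) * 100
e_max - e = 1.01 - 0.85 = 0.16
e_max - e_min = 1.01 - 0.78 = 0.23
Dr = 0.16 / 0.23 * 100
Dr = 69.57 %


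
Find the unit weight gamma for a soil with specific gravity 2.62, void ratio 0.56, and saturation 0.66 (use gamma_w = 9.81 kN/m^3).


Using gamma = gamma_w * (Gs + S*e) / (1 + e)
Numerator: Gs + S*e = 2.62 + 0.66*0.56 = 2.9896
Denominator: 1 + e = 1 + 0.56 = 1.56
gamma = 9.81 * 2.9896 / 1.56
gamma = 18.8 kN/m^3


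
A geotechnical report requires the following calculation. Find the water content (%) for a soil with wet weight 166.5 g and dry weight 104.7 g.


Using w = (m_wet - m_dry) / m_dry * 100
m_wet - m_dry = 166.5 - 104.7 = 61.8 g
w = 61.8 / 104.7 * 100
w = 59.03 %


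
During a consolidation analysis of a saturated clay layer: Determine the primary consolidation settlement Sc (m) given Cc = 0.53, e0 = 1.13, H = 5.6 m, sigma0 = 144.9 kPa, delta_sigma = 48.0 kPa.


Result: 0.1732 m

Derivation:
Using Sc = Cc * H / (1 + e0) * log10((sigma0 + delta_sigma) / sigma0)
Stress ratio = (144.9 + 48.0) / 144.9 = 1.33126
log10(1.33126) = 0.124264
Cc * H / (1 + e0) = 0.53 * 5.6 / (1 + 1.13) = 1.39343
Sc = 1.39343 * 0.124264
Sc = 0.1732 m


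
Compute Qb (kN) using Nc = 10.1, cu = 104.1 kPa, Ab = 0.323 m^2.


Using Qb = Nc * cu * Ab
Qb = 10.1 * 104.1 * 0.323
Qb = 339.61 kN


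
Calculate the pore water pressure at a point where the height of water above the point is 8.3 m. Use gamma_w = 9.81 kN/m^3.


Using u = gamma_w * h_w
u = 9.81 * 8.3
u = 81.42 kPa


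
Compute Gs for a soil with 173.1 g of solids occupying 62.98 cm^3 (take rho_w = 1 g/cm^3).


Using Gs = m_s / (V_s * rho_w)
Since rho_w = 1 g/cm^3:
Gs = 173.1 / 62.98
Gs = 2.748


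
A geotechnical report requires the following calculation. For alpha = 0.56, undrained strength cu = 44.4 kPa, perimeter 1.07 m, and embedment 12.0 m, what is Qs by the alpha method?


Using Qs = alpha * cu * perimeter * L
Qs = 0.56 * 44.4 * 1.07 * 12.0
Qs = 319.25 kN


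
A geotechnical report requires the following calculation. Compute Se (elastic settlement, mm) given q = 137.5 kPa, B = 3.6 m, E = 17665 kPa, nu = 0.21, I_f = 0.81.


Using Se = q * B * (1 - nu^2) * I_f / E
1 - nu^2 = 1 - 0.21^2 = 0.9559
Se = 137.5 * 3.6 * 0.9559 * 0.81 / 17665
Se = 0.021696 m
Convert to mm: Se = 0.021696 * 1000 = 21.696 mm


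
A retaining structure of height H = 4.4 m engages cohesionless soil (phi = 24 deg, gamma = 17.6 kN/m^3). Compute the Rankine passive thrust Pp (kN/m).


Result: 403.97 kN/m

Derivation:
Compute passive earth pressure coefficient:
Kp = tan^2(45 + phi/2) = tan^2(57.0) = 2.371184
Compute passive force:
Pp = 0.5 * Kp * gamma * H^2
Pp = 0.5 * 2.371184 * 17.6 * 4.4^2
Pp = 403.97 kN/m


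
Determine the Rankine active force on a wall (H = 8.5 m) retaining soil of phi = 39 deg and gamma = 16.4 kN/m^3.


Compute active earth pressure coefficient:
Ka = tan^2(45 - phi/2) = tan^2(25.5) = 0.227506
Compute active force:
Pa = 0.5 * Ka * gamma * H^2
Pa = 0.5 * 0.227506 * 16.4 * 8.5^2
Pa = 134.79 kN/m


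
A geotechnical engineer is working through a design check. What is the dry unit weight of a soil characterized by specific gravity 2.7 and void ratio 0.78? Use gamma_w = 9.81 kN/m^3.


Result: 14.88 kN/m^3

Derivation:
Using gamma_d = Gs * gamma_w / (1 + e)
gamma_d = 2.7 * 9.81 / (1 + 0.78)
gamma_d = 2.7 * 9.81 / 1.78
gamma_d = 14.88 kN/m^3


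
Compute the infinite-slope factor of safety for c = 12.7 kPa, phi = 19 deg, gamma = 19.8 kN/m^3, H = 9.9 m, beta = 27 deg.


Using Fs = c / (gamma*H*sin(beta)*cos(beta)) + tan(phi)/tan(beta)
Cohesion contribution = 12.7 / (19.8*9.9*sin(27)*cos(27))
Cohesion contribution = 0.160168
Friction contribution = tan(19)/tan(27) = 0.675781
Fs = 0.160168 + 0.675781
Fs = 0.836


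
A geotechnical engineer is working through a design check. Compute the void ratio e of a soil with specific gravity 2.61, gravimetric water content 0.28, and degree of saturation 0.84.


Using the relation e = Gs * w / S
e = 2.61 * 0.28 / 0.84
e = 0.87


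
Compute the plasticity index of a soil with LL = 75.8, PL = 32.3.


Result: 43.5

Derivation:
Using PI = LL - PL
PI = 75.8 - 32.3
PI = 43.5


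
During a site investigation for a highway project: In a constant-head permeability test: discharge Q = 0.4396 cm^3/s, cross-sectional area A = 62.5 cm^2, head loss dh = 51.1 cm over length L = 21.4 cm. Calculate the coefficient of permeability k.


Result: 0.002946 cm/s

Derivation:
Compute hydraulic gradient:
i = dh / L = 51.1 / 21.4 = 2.38785
Then apply Darcy's law:
k = Q / (A * i)
k = 0.4396 / (62.5 * 2.38785)
k = 0.4396 / 149.241
k = 0.002946 cm/s
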